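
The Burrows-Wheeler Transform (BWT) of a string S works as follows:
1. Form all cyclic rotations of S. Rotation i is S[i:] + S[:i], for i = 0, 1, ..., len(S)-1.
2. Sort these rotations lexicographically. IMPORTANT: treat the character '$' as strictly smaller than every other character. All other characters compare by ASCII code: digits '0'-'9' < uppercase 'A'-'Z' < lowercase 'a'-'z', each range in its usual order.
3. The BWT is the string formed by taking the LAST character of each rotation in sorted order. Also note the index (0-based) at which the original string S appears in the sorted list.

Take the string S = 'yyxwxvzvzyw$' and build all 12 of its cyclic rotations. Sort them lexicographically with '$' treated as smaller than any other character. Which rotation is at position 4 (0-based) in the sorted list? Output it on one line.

Answer: wxvzvzyw$yyx

Derivation:
All 12 rotations (rotation i = S[i:]+S[:i]):
  rot[0] = yyxwxvzvzyw$
  rot[1] = yxwxvzvzyw$y
  rot[2] = xwxvzvzyw$yy
  rot[3] = wxvzvzyw$yyx
  rot[4] = xvzvzyw$yyxw
  rot[5] = vzvzyw$yyxwx
  rot[6] = zvzyw$yyxwxv
  rot[7] = vzyw$yyxwxvz
  rot[8] = zyw$yyxwxvzv
  rot[9] = yw$yyxwxvzvz
  rot[10] = w$yyxwxvzvzy
  rot[11] = $yyxwxvzvzyw
Sorted (with $ < everything):
  sorted[0] = $yyxwxvzvzyw
  sorted[1] = vzvzyw$yyxwx
  sorted[2] = vzyw$yyxwxvz
  sorted[3] = w$yyxwxvzvzy
  sorted[4] = wxvzvzyw$yyx
  sorted[5] = xvzvzyw$yyxw
  sorted[6] = xwxvzvzyw$yy
  sorted[7] = yw$yyxwxvzvz
  sorted[8] = yxwxvzvzyw$y
  sorted[9] = yyxwxvzvzyw$
  sorted[10] = zvzyw$yyxwxv
  sorted[11] = zyw$yyxwxvzv
sorted[4] = wxvzvzyw$yyx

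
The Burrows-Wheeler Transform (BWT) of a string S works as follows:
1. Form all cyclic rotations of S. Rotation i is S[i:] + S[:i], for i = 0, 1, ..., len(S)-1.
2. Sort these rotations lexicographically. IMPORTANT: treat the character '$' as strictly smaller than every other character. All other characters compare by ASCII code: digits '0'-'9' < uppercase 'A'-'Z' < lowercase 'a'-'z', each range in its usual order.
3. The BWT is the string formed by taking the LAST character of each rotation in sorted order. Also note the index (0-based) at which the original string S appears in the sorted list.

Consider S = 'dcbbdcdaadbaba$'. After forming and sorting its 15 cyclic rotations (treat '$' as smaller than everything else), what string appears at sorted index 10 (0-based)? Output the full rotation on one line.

Answer: cdaadbaba$dcbbd

Derivation:
All 15 rotations (rotation i = S[i:]+S[:i]):
  rot[0] = dcbbdcdaadbaba$
  rot[1] = cbbdcdaadbaba$d
  rot[2] = bbdcdaadbaba$dc
  rot[3] = bdcdaadbaba$dcb
  rot[4] = dcdaadbaba$dcbb
  rot[5] = cdaadbaba$dcbbd
  rot[6] = daadbaba$dcbbdc
  rot[7] = aadbaba$dcbbdcd
  rot[8] = adbaba$dcbbdcda
  rot[9] = dbaba$dcbbdcdaa
  rot[10] = baba$dcbbdcdaad
  rot[11] = aba$dcbbdcdaadb
  rot[12] = ba$dcbbdcdaadba
  rot[13] = a$dcbbdcdaadbab
  rot[14] = $dcbbdcdaadbaba
Sorted (with $ < everything):
  sorted[0] = $dcbbdcdaadbaba
  sorted[1] = a$dcbbdcdaadbab
  sorted[2] = aadbaba$dcbbdcd
  sorted[3] = aba$dcbbdcdaadb
  sorted[4] = adbaba$dcbbdcda
  sorted[5] = ba$dcbbdcdaadba
  sorted[6] = baba$dcbbdcdaad
  sorted[7] = bbdcdaadbaba$dc
  sorted[8] = bdcdaadbaba$dcb
  sorted[9] = cbbdcdaadbaba$d
  sorted[10] = cdaadbaba$dcbbd
  sorted[11] = daadbaba$dcbbdc
  sorted[12] = dbaba$dcbbdcdaa
  sorted[13] = dcbbdcdaadbaba$
  sorted[14] = dcdaadbaba$dcbb
sorted[10] = cdaadbaba$dcbbd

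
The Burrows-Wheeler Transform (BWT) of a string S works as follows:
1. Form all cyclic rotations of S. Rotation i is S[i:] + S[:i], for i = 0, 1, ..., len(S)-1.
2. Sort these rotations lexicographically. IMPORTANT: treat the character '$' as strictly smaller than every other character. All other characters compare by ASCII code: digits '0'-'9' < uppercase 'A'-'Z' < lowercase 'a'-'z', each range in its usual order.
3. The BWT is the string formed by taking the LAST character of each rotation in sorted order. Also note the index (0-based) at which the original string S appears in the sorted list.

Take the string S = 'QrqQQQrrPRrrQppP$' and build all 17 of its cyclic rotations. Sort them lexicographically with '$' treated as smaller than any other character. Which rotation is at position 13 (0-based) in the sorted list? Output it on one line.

All 17 rotations (rotation i = S[i:]+S[:i]):
  rot[0] = QrqQQQrrPRrrQppP$
  rot[1] = rqQQQrrPRrrQppP$Q
  rot[2] = qQQQrrPRrrQppP$Qr
  rot[3] = QQQrrPRrrQppP$Qrq
  rot[4] = QQrrPRrrQppP$QrqQ
  rot[5] = QrrPRrrQppP$QrqQQ
  rot[6] = rrPRrrQppP$QrqQQQ
  rot[7] = rPRrrQppP$QrqQQQr
  rot[8] = PRrrQppP$QrqQQQrr
  rot[9] = RrrQppP$QrqQQQrrP
  rot[10] = rrQppP$QrqQQQrrPR
  rot[11] = rQppP$QrqQQQrrPRr
  rot[12] = QppP$QrqQQQrrPRrr
  rot[13] = ppP$QrqQQQrrPRrrQ
  rot[14] = pP$QrqQQQrrPRrrQp
  rot[15] = P$QrqQQQrrPRrrQpp
  rot[16] = $QrqQQQrrPRrrQppP
Sorted (with $ < everything):
  sorted[0] = $QrqQQQrrPRrrQppP
  sorted[1] = P$QrqQQQrrPRrrQpp
  sorted[2] = PRrrQppP$QrqQQQrr
  sorted[3] = QQQrrPRrrQppP$Qrq
  sorted[4] = QQrrPRrrQppP$QrqQ
  sorted[5] = QppP$QrqQQQrrPRrr
  sorted[6] = QrqQQQrrPRrrQppP$
  sorted[7] = QrrPRrrQppP$QrqQQ
  sorted[8] = RrrQppP$QrqQQQrrP
  sorted[9] = pP$QrqQQQrrPRrrQp
  sorted[10] = ppP$QrqQQQrrPRrrQ
  sorted[11] = qQQQrrPRrrQppP$Qr
  sorted[12] = rPRrrQppP$QrqQQQr
  sorted[13] = rQppP$QrqQQQrrPRr
  sorted[14] = rqQQQrrPRrrQppP$Q
  sorted[15] = rrPRrrQppP$QrqQQQ
  sorted[16] = rrQppP$QrqQQQrrPR
sorted[13] = rQppP$QrqQQQrrPRr

Answer: rQppP$QrqQQQrrPRr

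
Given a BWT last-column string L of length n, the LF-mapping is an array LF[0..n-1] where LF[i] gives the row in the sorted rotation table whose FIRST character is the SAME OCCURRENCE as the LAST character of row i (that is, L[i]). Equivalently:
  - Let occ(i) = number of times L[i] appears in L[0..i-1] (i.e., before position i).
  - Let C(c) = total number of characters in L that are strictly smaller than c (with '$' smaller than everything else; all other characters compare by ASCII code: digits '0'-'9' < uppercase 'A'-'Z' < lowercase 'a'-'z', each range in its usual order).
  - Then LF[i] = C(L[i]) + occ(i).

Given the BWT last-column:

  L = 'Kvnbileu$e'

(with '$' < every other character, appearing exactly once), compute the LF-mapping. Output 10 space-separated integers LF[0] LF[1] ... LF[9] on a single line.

Answer: 1 9 7 2 5 6 3 8 0 4

Derivation:
Char counts: '$':1, 'K':1, 'b':1, 'e':2, 'i':1, 'l':1, 'n':1, 'u':1, 'v':1
C (first-col start): C('$')=0, C('K')=1, C('b')=2, C('e')=3, C('i')=5, C('l')=6, C('n')=7, C('u')=8, C('v')=9
L[0]='K': occ=0, LF[0]=C('K')+0=1+0=1
L[1]='v': occ=0, LF[1]=C('v')+0=9+0=9
L[2]='n': occ=0, LF[2]=C('n')+0=7+0=7
L[3]='b': occ=0, LF[3]=C('b')+0=2+0=2
L[4]='i': occ=0, LF[4]=C('i')+0=5+0=5
L[5]='l': occ=0, LF[5]=C('l')+0=6+0=6
L[6]='e': occ=0, LF[6]=C('e')+0=3+0=3
L[7]='u': occ=0, LF[7]=C('u')+0=8+0=8
L[8]='$': occ=0, LF[8]=C('$')+0=0+0=0
L[9]='e': occ=1, LF[9]=C('e')+1=3+1=4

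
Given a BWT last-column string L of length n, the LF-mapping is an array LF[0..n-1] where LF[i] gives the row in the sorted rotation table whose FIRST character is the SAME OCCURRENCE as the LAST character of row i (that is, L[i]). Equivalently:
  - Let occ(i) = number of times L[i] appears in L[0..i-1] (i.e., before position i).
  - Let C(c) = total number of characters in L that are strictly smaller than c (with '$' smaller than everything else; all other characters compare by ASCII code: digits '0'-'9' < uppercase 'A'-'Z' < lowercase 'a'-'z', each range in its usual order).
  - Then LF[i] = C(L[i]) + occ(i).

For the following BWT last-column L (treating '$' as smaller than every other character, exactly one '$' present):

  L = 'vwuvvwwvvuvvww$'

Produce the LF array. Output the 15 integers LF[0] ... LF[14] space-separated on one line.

Answer: 3 10 1 4 5 11 12 6 7 2 8 9 13 14 0

Derivation:
Char counts: '$':1, 'u':2, 'v':7, 'w':5
C (first-col start): C('$')=0, C('u')=1, C('v')=3, C('w')=10
L[0]='v': occ=0, LF[0]=C('v')+0=3+0=3
L[1]='w': occ=0, LF[1]=C('w')+0=10+0=10
L[2]='u': occ=0, LF[2]=C('u')+0=1+0=1
L[3]='v': occ=1, LF[3]=C('v')+1=3+1=4
L[4]='v': occ=2, LF[4]=C('v')+2=3+2=5
L[5]='w': occ=1, LF[5]=C('w')+1=10+1=11
L[6]='w': occ=2, LF[6]=C('w')+2=10+2=12
L[7]='v': occ=3, LF[7]=C('v')+3=3+3=6
L[8]='v': occ=4, LF[8]=C('v')+4=3+4=7
L[9]='u': occ=1, LF[9]=C('u')+1=1+1=2
L[10]='v': occ=5, LF[10]=C('v')+5=3+5=8
L[11]='v': occ=6, LF[11]=C('v')+6=3+6=9
L[12]='w': occ=3, LF[12]=C('w')+3=10+3=13
L[13]='w': occ=4, LF[13]=C('w')+4=10+4=14
L[14]='$': occ=0, LF[14]=C('$')+0=0+0=0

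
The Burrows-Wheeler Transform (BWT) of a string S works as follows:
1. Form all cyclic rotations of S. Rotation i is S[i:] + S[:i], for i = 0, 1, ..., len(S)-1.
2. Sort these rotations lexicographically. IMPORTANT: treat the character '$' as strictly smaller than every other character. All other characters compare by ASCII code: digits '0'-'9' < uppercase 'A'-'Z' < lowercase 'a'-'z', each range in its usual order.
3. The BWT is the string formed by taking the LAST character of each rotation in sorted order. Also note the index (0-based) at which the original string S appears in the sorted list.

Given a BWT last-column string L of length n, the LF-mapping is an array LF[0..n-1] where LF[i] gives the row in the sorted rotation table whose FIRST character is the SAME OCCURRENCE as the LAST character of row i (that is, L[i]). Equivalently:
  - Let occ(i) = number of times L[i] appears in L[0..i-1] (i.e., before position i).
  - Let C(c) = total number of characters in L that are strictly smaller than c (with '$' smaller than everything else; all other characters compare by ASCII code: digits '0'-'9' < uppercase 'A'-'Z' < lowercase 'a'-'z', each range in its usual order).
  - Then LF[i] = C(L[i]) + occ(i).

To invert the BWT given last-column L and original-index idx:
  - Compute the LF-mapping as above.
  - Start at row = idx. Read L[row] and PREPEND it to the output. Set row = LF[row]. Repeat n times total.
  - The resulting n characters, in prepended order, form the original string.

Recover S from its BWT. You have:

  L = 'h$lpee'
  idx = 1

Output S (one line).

LF mapping: 3 0 4 5 1 2
Walk LF starting at row 1, prepending L[row]:
  step 1: row=1, L[1]='$', prepend. Next row=LF[1]=0
  step 2: row=0, L[0]='h', prepend. Next row=LF[0]=3
  step 3: row=3, L[3]='p', prepend. Next row=LF[3]=5
  step 4: row=5, L[5]='e', prepend. Next row=LF[5]=2
  step 5: row=2, L[2]='l', prepend. Next row=LF[2]=4
  step 6: row=4, L[4]='e', prepend. Next row=LF[4]=1
Reversed output: eleph$

Answer: eleph$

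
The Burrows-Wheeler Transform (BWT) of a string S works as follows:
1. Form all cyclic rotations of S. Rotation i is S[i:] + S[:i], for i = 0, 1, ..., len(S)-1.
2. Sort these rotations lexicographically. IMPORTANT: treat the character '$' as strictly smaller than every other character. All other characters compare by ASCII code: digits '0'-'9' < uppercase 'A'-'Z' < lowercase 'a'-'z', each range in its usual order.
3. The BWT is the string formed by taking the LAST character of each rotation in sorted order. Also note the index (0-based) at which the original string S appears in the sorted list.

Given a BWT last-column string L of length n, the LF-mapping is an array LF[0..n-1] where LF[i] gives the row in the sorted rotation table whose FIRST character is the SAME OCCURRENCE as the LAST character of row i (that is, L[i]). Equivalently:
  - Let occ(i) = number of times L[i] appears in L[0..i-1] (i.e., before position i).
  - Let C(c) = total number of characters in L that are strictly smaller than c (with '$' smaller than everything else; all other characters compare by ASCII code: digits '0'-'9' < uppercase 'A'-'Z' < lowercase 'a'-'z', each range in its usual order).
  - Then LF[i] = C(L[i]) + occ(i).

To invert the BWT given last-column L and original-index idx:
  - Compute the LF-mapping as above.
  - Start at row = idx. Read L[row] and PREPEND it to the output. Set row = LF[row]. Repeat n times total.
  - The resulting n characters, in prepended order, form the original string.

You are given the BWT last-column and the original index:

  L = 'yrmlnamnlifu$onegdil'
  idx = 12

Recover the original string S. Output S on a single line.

LF mapping: 19 17 11 8 13 1 12 14 9 6 4 18 0 16 15 3 5 2 7 10
Walk LF starting at row 12, prepending L[row]:
  step 1: row=12, L[12]='$', prepend. Next row=LF[12]=0
  step 2: row=0, L[0]='y', prepend. Next row=LF[0]=19
  step 3: row=19, L[19]='l', prepend. Next row=LF[19]=10
  step 4: row=10, L[10]='f', prepend. Next row=LF[10]=4
  step 5: row=4, L[4]='n', prepend. Next row=LF[4]=13
  step 6: row=13, L[13]='o', prepend. Next row=LF[13]=16
  step 7: row=16, L[16]='g', prepend. Next row=LF[16]=5
  step 8: row=5, L[5]='a', prepend. Next row=LF[5]=1
  step 9: row=1, L[1]='r', prepend. Next row=LF[1]=17
  step 10: row=17, L[17]='d', prepend. Next row=LF[17]=2
  step 11: row=2, L[2]='m', prepend. Next row=LF[2]=11
  step 12: row=11, L[11]='u', prepend. Next row=LF[11]=18
  step 13: row=18, L[18]='i', prepend. Next row=LF[18]=7
  step 14: row=7, L[7]='n', prepend. Next row=LF[7]=14
  step 15: row=14, L[14]='n', prepend. Next row=LF[14]=15
  step 16: row=15, L[15]='e', prepend. Next row=LF[15]=3
  step 17: row=3, L[3]='l', prepend. Next row=LF[3]=8
  step 18: row=8, L[8]='l', prepend. Next row=LF[8]=9
  step 19: row=9, L[9]='i', prepend. Next row=LF[9]=6
  step 20: row=6, L[6]='m', prepend. Next row=LF[6]=12
Reversed output: millenniumdragonfly$

Answer: millenniumdragonfly$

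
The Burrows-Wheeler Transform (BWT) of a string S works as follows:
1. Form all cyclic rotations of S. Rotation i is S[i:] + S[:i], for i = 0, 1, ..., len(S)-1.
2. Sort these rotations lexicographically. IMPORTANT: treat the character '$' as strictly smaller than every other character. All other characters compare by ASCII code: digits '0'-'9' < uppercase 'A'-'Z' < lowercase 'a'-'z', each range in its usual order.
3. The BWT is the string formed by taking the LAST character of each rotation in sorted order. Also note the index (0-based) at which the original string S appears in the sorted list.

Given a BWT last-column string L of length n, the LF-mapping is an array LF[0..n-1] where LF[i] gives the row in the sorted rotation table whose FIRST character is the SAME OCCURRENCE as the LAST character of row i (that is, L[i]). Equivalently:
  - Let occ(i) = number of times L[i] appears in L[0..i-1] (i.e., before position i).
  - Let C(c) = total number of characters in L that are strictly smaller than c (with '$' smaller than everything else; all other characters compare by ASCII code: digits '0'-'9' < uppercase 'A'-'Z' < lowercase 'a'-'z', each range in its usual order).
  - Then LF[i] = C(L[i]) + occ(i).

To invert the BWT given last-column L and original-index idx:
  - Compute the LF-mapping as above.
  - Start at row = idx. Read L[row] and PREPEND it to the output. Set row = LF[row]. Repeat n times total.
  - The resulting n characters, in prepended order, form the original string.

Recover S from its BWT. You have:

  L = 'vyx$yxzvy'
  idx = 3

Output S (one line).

LF mapping: 1 5 3 0 6 4 8 2 7
Walk LF starting at row 3, prepending L[row]:
  step 1: row=3, L[3]='$', prepend. Next row=LF[3]=0
  step 2: row=0, L[0]='v', prepend. Next row=LF[0]=1
  step 3: row=1, L[1]='y', prepend. Next row=LF[1]=5
  step 4: row=5, L[5]='x', prepend. Next row=LF[5]=4
  step 5: row=4, L[4]='y', prepend. Next row=LF[4]=6
  step 6: row=6, L[6]='z', prepend. Next row=LF[6]=8
  step 7: row=8, L[8]='y', prepend. Next row=LF[8]=7
  step 8: row=7, L[7]='v', prepend. Next row=LF[7]=2
  step 9: row=2, L[2]='x', prepend. Next row=LF[2]=3
Reversed output: xvyzyxyv$

Answer: xvyzyxyv$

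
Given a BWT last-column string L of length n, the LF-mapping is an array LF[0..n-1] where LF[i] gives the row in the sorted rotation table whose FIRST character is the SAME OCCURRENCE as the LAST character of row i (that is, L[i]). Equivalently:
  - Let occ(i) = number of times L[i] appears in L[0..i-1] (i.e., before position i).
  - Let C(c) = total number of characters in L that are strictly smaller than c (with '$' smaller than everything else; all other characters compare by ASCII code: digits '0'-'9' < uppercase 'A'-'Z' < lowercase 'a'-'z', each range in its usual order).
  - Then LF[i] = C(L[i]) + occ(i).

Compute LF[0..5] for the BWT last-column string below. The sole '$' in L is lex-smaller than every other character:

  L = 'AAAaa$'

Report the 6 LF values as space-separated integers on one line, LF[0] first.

Answer: 1 2 3 4 5 0

Derivation:
Char counts: '$':1, 'A':3, 'a':2
C (first-col start): C('$')=0, C('A')=1, C('a')=4
L[0]='A': occ=0, LF[0]=C('A')+0=1+0=1
L[1]='A': occ=1, LF[1]=C('A')+1=1+1=2
L[2]='A': occ=2, LF[2]=C('A')+2=1+2=3
L[3]='a': occ=0, LF[3]=C('a')+0=4+0=4
L[4]='a': occ=1, LF[4]=C('a')+1=4+1=5
L[5]='$': occ=0, LF[5]=C('$')+0=0+0=0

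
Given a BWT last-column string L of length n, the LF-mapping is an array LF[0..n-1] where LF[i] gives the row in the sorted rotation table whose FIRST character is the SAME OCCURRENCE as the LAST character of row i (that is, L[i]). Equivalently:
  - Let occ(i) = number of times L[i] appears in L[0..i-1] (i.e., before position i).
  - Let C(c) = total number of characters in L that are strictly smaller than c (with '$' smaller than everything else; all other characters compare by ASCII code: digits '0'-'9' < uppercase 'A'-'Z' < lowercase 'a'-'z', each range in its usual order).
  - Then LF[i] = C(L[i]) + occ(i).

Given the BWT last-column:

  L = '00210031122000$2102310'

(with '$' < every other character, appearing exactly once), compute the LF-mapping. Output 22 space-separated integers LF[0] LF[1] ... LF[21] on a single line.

Char counts: '$':1, '0':9, '1':5, '2':5, '3':2
C (first-col start): C('$')=0, C('0')=1, C('1')=10, C('2')=15, C('3')=20
L[0]='0': occ=0, LF[0]=C('0')+0=1+0=1
L[1]='0': occ=1, LF[1]=C('0')+1=1+1=2
L[2]='2': occ=0, LF[2]=C('2')+0=15+0=15
L[3]='1': occ=0, LF[3]=C('1')+0=10+0=10
L[4]='0': occ=2, LF[4]=C('0')+2=1+2=3
L[5]='0': occ=3, LF[5]=C('0')+3=1+3=4
L[6]='3': occ=0, LF[6]=C('3')+0=20+0=20
L[7]='1': occ=1, LF[7]=C('1')+1=10+1=11
L[8]='1': occ=2, LF[8]=C('1')+2=10+2=12
L[9]='2': occ=1, LF[9]=C('2')+1=15+1=16
L[10]='2': occ=2, LF[10]=C('2')+2=15+2=17
L[11]='0': occ=4, LF[11]=C('0')+4=1+4=5
L[12]='0': occ=5, LF[12]=C('0')+5=1+5=6
L[13]='0': occ=6, LF[13]=C('0')+6=1+6=7
L[14]='$': occ=0, LF[14]=C('$')+0=0+0=0
L[15]='2': occ=3, LF[15]=C('2')+3=15+3=18
L[16]='1': occ=3, LF[16]=C('1')+3=10+3=13
L[17]='0': occ=7, LF[17]=C('0')+7=1+7=8
L[18]='2': occ=4, LF[18]=C('2')+4=15+4=19
L[19]='3': occ=1, LF[19]=C('3')+1=20+1=21
L[20]='1': occ=4, LF[20]=C('1')+4=10+4=14
L[21]='0': occ=8, LF[21]=C('0')+8=1+8=9

Answer: 1 2 15 10 3 4 20 11 12 16 17 5 6 7 0 18 13 8 19 21 14 9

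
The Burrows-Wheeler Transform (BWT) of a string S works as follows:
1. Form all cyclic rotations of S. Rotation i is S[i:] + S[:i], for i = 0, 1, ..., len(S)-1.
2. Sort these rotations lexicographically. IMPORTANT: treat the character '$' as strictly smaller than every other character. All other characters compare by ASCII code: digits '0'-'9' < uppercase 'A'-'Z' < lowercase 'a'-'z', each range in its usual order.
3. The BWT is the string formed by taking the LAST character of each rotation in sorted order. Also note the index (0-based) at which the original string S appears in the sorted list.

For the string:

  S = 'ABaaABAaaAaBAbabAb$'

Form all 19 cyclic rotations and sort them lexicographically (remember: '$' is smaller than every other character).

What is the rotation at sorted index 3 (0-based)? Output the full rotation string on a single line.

All 19 rotations (rotation i = S[i:]+S[:i]):
  rot[0] = ABaaABAaaAaBAbabAb$
  rot[1] = BaaABAaaAaBAbabAb$A
  rot[2] = aaABAaaAaBAbabAb$AB
  rot[3] = aABAaaAaBAbabAb$ABa
  rot[4] = ABAaaAaBAbabAb$ABaa
  rot[5] = BAaaAaBAbabAb$ABaaA
  rot[6] = AaaAaBAbabAb$ABaaAB
  rot[7] = aaAaBAbabAb$ABaaABA
  rot[8] = aAaBAbabAb$ABaaABAa
  rot[9] = AaBAbabAb$ABaaABAaa
  rot[10] = aBAbabAb$ABaaABAaaA
  rot[11] = BAbabAb$ABaaABAaaAa
  rot[12] = AbabAb$ABaaABAaaAaB
  rot[13] = babAb$ABaaABAaaAaBA
  rot[14] = abAb$ABaaABAaaAaBAb
  rot[15] = bAb$ABaaABAaaAaBAba
  rot[16] = Ab$ABaaABAaaAaBAbab
  rot[17] = b$ABaaABAaaAaBAbabA
  rot[18] = $ABaaABAaaAaBAbabAb
Sorted (with $ < everything):
  sorted[0] = $ABaaABAaaAaBAbabAb
  sorted[1] = ABAaaAaBAbabAb$ABaa
  sorted[2] = ABaaABAaaAaBAbabAb$
  sorted[3] = AaBAbabAb$ABaaABAaa
  sorted[4] = AaaAaBAbabAb$ABaaAB
  sorted[5] = Ab$ABaaABAaaAaBAbab
  sorted[6] = AbabAb$ABaaABAaaAaB
  sorted[7] = BAaaAaBAbabAb$ABaaA
  sorted[8] = BAbabAb$ABaaABAaaAa
  sorted[9] = BaaABAaaAaBAbabAb$A
  sorted[10] = aABAaaAaBAbabAb$ABa
  sorted[11] = aAaBAbabAb$ABaaABAa
  sorted[12] = aBAbabAb$ABaaABAaaA
  sorted[13] = aaABAaaAaBAbabAb$AB
  sorted[14] = aaAaBAbabAb$ABaaABA
  sorted[15] = abAb$ABaaABAaaAaBAb
  sorted[16] = b$ABaaABAaaAaBAbabA
  sorted[17] = bAb$ABaaABAaaAaBAba
  sorted[18] = babAb$ABaaABAaaAaBA
sorted[3] = AaBAbabAb$ABaaABAaa

Answer: AaBAbabAb$ABaaABAaa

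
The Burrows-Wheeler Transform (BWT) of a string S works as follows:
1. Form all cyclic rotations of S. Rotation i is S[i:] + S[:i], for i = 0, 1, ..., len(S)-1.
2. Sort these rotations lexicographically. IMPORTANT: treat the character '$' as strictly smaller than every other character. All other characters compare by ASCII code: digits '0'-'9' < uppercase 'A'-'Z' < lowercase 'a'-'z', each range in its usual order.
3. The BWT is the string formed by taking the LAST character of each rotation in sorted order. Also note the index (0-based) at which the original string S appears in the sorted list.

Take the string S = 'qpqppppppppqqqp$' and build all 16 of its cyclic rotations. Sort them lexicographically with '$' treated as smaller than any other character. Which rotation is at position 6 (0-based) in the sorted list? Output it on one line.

All 16 rotations (rotation i = S[i:]+S[:i]):
  rot[0] = qpqppppppppqqqp$
  rot[1] = pqppppppppqqqp$q
  rot[2] = qppppppppqqqp$qp
  rot[3] = ppppppppqqqp$qpq
  rot[4] = pppppppqqqp$qpqp
  rot[5] = ppppppqqqp$qpqpp
  rot[6] = pppppqqqp$qpqppp
  rot[7] = ppppqqqp$qpqpppp
  rot[8] = pppqqqp$qpqppppp
  rot[9] = ppqqqp$qpqpppppp
  rot[10] = pqqqp$qpqppppppp
  rot[11] = qqqp$qpqpppppppp
  rot[12] = qqp$qpqppppppppq
  rot[13] = qp$qpqppppppppqq
  rot[14] = p$qpqppppppppqqq
  rot[15] = $qpqppppppppqqqp
Sorted (with $ < everything):
  sorted[0] = $qpqppppppppqqqp
  sorted[1] = p$qpqppppppppqqq
  sorted[2] = ppppppppqqqp$qpq
  sorted[3] = pppppppqqqp$qpqp
  sorted[4] = ppppppqqqp$qpqpp
  sorted[5] = pppppqqqp$qpqppp
  sorted[6] = ppppqqqp$qpqpppp
  sorted[7] = pppqqqp$qpqppppp
  sorted[8] = ppqqqp$qpqpppppp
  sorted[9] = pqppppppppqqqp$q
  sorted[10] = pqqqp$qpqppppppp
  sorted[11] = qp$qpqppppppppqq
  sorted[12] = qppppppppqqqp$qp
  sorted[13] = qpqppppppppqqqp$
  sorted[14] = qqp$qpqppppppppq
  sorted[15] = qqqp$qpqpppppppp
sorted[6] = ppppqqqp$qpqpppp

Answer: ppppqqqp$qpqpppp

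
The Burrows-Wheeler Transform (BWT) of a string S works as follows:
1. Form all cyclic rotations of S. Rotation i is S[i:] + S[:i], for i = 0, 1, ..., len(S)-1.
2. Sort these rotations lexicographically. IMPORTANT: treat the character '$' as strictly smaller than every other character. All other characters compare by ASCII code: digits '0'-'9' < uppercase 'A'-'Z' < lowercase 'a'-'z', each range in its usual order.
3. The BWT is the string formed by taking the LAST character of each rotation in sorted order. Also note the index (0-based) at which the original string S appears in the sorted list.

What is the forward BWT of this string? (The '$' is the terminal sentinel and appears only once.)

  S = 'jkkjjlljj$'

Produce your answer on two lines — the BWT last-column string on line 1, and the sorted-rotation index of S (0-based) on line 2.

All 10 rotations (rotation i = S[i:]+S[:i]):
  rot[0] = jkkjjlljj$
  rot[1] = kkjjlljj$j
  rot[2] = kjjlljj$jk
  rot[3] = jjlljj$jkk
  rot[4] = jlljj$jkkj
  rot[5] = lljj$jkkjj
  rot[6] = ljj$jkkjjl
  rot[7] = jj$jkkjjll
  rot[8] = j$jkkjjllj
  rot[9] = $jkkjjlljj
Sorted (with $ < everything):
  sorted[0] = $jkkjjlljj  (last char: 'j')
  sorted[1] = j$jkkjjllj  (last char: 'j')
  sorted[2] = jj$jkkjjll  (last char: 'l')
  sorted[3] = jjlljj$jkk  (last char: 'k')
  sorted[4] = jkkjjlljj$  (last char: '$')
  sorted[5] = jlljj$jkkj  (last char: 'j')
  sorted[6] = kjjlljj$jk  (last char: 'k')
  sorted[7] = kkjjlljj$j  (last char: 'j')
  sorted[8] = ljj$jkkjjl  (last char: 'l')
  sorted[9] = lljj$jkkjj  (last char: 'j')
Last column: jjlk$jkjlj
Original string S is at sorted index 4

Answer: jjlk$jkjlj
4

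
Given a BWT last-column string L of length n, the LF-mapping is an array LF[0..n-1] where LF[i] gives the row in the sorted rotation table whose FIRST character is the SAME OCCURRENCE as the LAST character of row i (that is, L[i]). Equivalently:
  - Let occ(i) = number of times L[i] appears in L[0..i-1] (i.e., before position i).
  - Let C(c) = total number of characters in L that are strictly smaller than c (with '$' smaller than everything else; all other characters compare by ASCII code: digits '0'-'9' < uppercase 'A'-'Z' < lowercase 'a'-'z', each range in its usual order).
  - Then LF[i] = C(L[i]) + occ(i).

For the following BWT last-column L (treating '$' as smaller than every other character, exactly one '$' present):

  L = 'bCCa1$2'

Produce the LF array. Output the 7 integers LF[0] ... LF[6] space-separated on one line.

Answer: 6 3 4 5 1 0 2

Derivation:
Char counts: '$':1, '1':1, '2':1, 'C':2, 'a':1, 'b':1
C (first-col start): C('$')=0, C('1')=1, C('2')=2, C('C')=3, C('a')=5, C('b')=6
L[0]='b': occ=0, LF[0]=C('b')+0=6+0=6
L[1]='C': occ=0, LF[1]=C('C')+0=3+0=3
L[2]='C': occ=1, LF[2]=C('C')+1=3+1=4
L[3]='a': occ=0, LF[3]=C('a')+0=5+0=5
L[4]='1': occ=0, LF[4]=C('1')+0=1+0=1
L[5]='$': occ=0, LF[5]=C('$')+0=0+0=0
L[6]='2': occ=0, LF[6]=C('2')+0=2+0=2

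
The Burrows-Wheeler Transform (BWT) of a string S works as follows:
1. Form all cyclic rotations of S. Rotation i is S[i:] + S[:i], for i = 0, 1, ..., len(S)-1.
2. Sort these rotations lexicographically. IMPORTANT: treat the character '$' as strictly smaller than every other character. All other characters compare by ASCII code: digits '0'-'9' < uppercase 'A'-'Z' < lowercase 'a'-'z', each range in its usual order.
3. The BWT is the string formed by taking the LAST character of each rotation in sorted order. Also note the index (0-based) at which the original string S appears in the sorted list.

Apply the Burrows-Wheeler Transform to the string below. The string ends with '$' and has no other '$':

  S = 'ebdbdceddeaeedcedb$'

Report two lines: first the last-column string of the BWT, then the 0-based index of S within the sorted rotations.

All 19 rotations (rotation i = S[i:]+S[:i]):
  rot[0] = ebdbdceddeaeedcedb$
  rot[1] = bdbdceddeaeedcedb$e
  rot[2] = dbdceddeaeedcedb$eb
  rot[3] = bdceddeaeedcedb$ebd
  rot[4] = dceddeaeedcedb$ebdb
  rot[5] = ceddeaeedcedb$ebdbd
  rot[6] = eddeaeedcedb$ebdbdc
  rot[7] = ddeaeedcedb$ebdbdce
  rot[8] = deaeedcedb$ebdbdced
  rot[9] = eaeedcedb$ebdbdcedd
  rot[10] = aeedcedb$ebdbdcedde
  rot[11] = eedcedb$ebdbdceddea
  rot[12] = edcedb$ebdbdceddeae
  rot[13] = dcedb$ebdbdceddeaee
  rot[14] = cedb$ebdbdceddeaeed
  rot[15] = edb$ebdbdceddeaeedc
  rot[16] = db$ebdbdceddeaeedce
  rot[17] = b$ebdbdceddeaeedced
  rot[18] = $ebdbdceddeaeedcedb
Sorted (with $ < everything):
  sorted[0] = $ebdbdceddeaeedcedb  (last char: 'b')
  sorted[1] = aeedcedb$ebdbdcedde  (last char: 'e')
  sorted[2] = b$ebdbdceddeaeedced  (last char: 'd')
  sorted[3] = bdbdceddeaeedcedb$e  (last char: 'e')
  sorted[4] = bdceddeaeedcedb$ebd  (last char: 'd')
  sorted[5] = cedb$ebdbdceddeaeed  (last char: 'd')
  sorted[6] = ceddeaeedcedb$ebdbd  (last char: 'd')
  sorted[7] = db$ebdbdceddeaeedce  (last char: 'e')
  sorted[8] = dbdceddeaeedcedb$eb  (last char: 'b')
  sorted[9] = dcedb$ebdbdceddeaee  (last char: 'e')
  sorted[10] = dceddeaeedcedb$ebdb  (last char: 'b')
  sorted[11] = ddeaeedcedb$ebdbdce  (last char: 'e')
  sorted[12] = deaeedcedb$ebdbdced  (last char: 'd')
  sorted[13] = eaeedcedb$ebdbdcedd  (last char: 'd')
  sorted[14] = ebdbdceddeaeedcedb$  (last char: '$')
  sorted[15] = edb$ebdbdceddeaeedc  (last char: 'c')
  sorted[16] = edcedb$ebdbdceddeae  (last char: 'e')
  sorted[17] = eddeaeedcedb$ebdbdc  (last char: 'c')
  sorted[18] = eedcedb$ebdbdceddea  (last char: 'a')
Last column: bededddebebedd$ceca
Original string S is at sorted index 14

Answer: bededddebebedd$ceca
14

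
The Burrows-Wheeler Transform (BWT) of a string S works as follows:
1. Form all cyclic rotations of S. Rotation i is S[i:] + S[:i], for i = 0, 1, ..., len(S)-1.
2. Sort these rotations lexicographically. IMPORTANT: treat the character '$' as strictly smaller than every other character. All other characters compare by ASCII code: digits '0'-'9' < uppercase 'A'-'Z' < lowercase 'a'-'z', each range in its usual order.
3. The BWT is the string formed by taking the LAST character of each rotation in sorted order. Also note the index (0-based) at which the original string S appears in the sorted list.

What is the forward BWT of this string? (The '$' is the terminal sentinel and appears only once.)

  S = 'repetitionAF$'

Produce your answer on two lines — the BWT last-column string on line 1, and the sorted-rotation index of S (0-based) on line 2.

All 13 rotations (rotation i = S[i:]+S[:i]):
  rot[0] = repetitionAF$
  rot[1] = epetitionAF$r
  rot[2] = petitionAF$re
  rot[3] = etitionAF$rep
  rot[4] = titionAF$repe
  rot[5] = itionAF$repet
  rot[6] = tionAF$repeti
  rot[7] = ionAF$repetit
  rot[8] = onAF$repetiti
  rot[9] = nAF$repetitio
  rot[10] = AF$repetition
  rot[11] = F$repetitionA
  rot[12] = $repetitionAF
Sorted (with $ < everything):
  sorted[0] = $repetitionAF  (last char: 'F')
  sorted[1] = AF$repetition  (last char: 'n')
  sorted[2] = F$repetitionA  (last char: 'A')
  sorted[3] = epetitionAF$r  (last char: 'r')
  sorted[4] = etitionAF$rep  (last char: 'p')
  sorted[5] = ionAF$repetit  (last char: 't')
  sorted[6] = itionAF$repet  (last char: 't')
  sorted[7] = nAF$repetitio  (last char: 'o')
  sorted[8] = onAF$repetiti  (last char: 'i')
  sorted[9] = petitionAF$re  (last char: 'e')
  sorted[10] = repetitionAF$  (last char: '$')
  sorted[11] = tionAF$repeti  (last char: 'i')
  sorted[12] = titionAF$repe  (last char: 'e')
Last column: FnArpttoie$ie
Original string S is at sorted index 10

Answer: FnArpttoie$ie
10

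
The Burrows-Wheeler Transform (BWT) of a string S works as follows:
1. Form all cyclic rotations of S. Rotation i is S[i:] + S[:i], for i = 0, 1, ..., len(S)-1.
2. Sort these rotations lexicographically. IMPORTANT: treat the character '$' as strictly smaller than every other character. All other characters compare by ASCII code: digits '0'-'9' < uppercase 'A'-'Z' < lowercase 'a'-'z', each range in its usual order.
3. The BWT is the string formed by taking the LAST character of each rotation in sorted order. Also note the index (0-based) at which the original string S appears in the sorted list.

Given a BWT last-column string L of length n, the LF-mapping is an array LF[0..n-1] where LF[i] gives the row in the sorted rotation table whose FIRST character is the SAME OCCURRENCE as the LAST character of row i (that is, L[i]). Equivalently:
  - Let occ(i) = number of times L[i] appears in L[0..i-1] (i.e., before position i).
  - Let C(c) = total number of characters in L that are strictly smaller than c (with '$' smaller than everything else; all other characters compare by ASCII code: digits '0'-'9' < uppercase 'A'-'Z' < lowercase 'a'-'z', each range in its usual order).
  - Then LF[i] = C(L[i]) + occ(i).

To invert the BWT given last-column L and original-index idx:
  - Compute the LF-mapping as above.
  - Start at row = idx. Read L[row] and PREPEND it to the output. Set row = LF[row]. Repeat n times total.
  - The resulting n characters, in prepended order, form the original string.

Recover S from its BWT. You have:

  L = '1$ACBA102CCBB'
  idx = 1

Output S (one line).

LF mapping: 2 0 5 10 7 6 3 1 4 11 12 8 9
Walk LF starting at row 1, prepending L[row]:
  step 1: row=1, L[1]='$', prepend. Next row=LF[1]=0
  step 2: row=0, L[0]='1', prepend. Next row=LF[0]=2
  step 3: row=2, L[2]='A', prepend. Next row=LF[2]=5
  step 4: row=5, L[5]='A', prepend. Next row=LF[5]=6
  step 5: row=6, L[6]='1', prepend. Next row=LF[6]=3
  step 6: row=3, L[3]='C', prepend. Next row=LF[3]=10
  step 7: row=10, L[10]='C', prepend. Next row=LF[10]=12
  step 8: row=12, L[12]='B', prepend. Next row=LF[12]=9
  step 9: row=9, L[9]='C', prepend. Next row=LF[9]=11
  step 10: row=11, L[11]='B', prepend. Next row=LF[11]=8
  step 11: row=8, L[8]='2', prepend. Next row=LF[8]=4
  step 12: row=4, L[4]='B', prepend. Next row=LF[4]=7
  step 13: row=7, L[7]='0', prepend. Next row=LF[7]=1
Reversed output: 0B2BCBCC1AA1$

Answer: 0B2BCBCC1AA1$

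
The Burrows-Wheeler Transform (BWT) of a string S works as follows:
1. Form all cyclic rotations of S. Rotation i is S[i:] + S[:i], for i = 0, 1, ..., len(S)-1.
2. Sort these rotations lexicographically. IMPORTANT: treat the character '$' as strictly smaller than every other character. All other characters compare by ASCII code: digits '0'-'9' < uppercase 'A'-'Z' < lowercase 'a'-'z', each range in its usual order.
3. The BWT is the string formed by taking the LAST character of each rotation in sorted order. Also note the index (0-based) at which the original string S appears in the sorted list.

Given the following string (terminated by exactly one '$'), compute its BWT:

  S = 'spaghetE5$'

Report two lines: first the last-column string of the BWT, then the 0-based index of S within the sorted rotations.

All 10 rotations (rotation i = S[i:]+S[:i]):
  rot[0] = spaghetE5$
  rot[1] = paghetE5$s
  rot[2] = aghetE5$sp
  rot[3] = ghetE5$spa
  rot[4] = hetE5$spag
  rot[5] = etE5$spagh
  rot[6] = tE5$spaghe
  rot[7] = E5$spaghet
  rot[8] = 5$spaghetE
  rot[9] = $spaghetE5
Sorted (with $ < everything):
  sorted[0] = $spaghetE5  (last char: '5')
  sorted[1] = 5$spaghetE  (last char: 'E')
  sorted[2] = E5$spaghet  (last char: 't')
  sorted[3] = aghetE5$sp  (last char: 'p')
  sorted[4] = etE5$spagh  (last char: 'h')
  sorted[5] = ghetE5$spa  (last char: 'a')
  sorted[6] = hetE5$spag  (last char: 'g')
  sorted[7] = paghetE5$s  (last char: 's')
  sorted[8] = spaghetE5$  (last char: '$')
  sorted[9] = tE5$spaghe  (last char: 'e')
Last column: 5Etphags$e
Original string S is at sorted index 8

Answer: 5Etphags$e
8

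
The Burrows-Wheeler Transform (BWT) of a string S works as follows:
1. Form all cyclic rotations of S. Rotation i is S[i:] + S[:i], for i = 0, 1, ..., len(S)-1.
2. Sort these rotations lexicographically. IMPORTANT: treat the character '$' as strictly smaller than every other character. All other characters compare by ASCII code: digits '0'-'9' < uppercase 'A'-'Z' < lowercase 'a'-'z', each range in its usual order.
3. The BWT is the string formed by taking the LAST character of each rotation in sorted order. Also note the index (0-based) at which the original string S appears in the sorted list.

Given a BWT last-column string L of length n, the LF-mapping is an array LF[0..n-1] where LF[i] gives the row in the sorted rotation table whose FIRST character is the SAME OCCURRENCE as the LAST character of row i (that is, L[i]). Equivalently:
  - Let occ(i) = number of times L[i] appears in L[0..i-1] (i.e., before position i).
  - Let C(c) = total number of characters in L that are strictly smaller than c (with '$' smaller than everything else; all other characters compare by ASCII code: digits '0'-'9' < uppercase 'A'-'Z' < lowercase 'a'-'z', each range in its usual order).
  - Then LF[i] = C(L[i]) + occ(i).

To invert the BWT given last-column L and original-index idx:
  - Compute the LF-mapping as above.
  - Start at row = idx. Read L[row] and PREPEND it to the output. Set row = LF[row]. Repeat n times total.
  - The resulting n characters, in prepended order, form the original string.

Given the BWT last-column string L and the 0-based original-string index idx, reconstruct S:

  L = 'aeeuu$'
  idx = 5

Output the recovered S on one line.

Answer: uueea$

Derivation:
LF mapping: 1 2 3 4 5 0
Walk LF starting at row 5, prepending L[row]:
  step 1: row=5, L[5]='$', prepend. Next row=LF[5]=0
  step 2: row=0, L[0]='a', prepend. Next row=LF[0]=1
  step 3: row=1, L[1]='e', prepend. Next row=LF[1]=2
  step 4: row=2, L[2]='e', prepend. Next row=LF[2]=3
  step 5: row=3, L[3]='u', prepend. Next row=LF[3]=4
  step 6: row=4, L[4]='u', prepend. Next row=LF[4]=5
Reversed output: uueea$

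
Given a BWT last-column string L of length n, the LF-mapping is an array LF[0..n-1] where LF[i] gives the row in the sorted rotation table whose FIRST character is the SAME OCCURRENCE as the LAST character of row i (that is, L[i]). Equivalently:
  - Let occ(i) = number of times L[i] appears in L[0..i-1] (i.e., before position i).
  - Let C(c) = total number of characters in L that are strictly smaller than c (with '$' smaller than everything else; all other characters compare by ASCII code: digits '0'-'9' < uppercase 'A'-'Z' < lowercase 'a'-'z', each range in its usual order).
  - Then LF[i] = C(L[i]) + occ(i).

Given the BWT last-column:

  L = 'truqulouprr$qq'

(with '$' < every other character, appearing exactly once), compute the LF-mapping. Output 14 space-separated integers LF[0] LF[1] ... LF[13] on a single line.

Char counts: '$':1, 'l':1, 'o':1, 'p':1, 'q':3, 'r':3, 't':1, 'u':3
C (first-col start): C('$')=0, C('l')=1, C('o')=2, C('p')=3, C('q')=4, C('r')=7, C('t')=10, C('u')=11
L[0]='t': occ=0, LF[0]=C('t')+0=10+0=10
L[1]='r': occ=0, LF[1]=C('r')+0=7+0=7
L[2]='u': occ=0, LF[2]=C('u')+0=11+0=11
L[3]='q': occ=0, LF[3]=C('q')+0=4+0=4
L[4]='u': occ=1, LF[4]=C('u')+1=11+1=12
L[5]='l': occ=0, LF[5]=C('l')+0=1+0=1
L[6]='o': occ=0, LF[6]=C('o')+0=2+0=2
L[7]='u': occ=2, LF[7]=C('u')+2=11+2=13
L[8]='p': occ=0, LF[8]=C('p')+0=3+0=3
L[9]='r': occ=1, LF[9]=C('r')+1=7+1=8
L[10]='r': occ=2, LF[10]=C('r')+2=7+2=9
L[11]='$': occ=0, LF[11]=C('$')+0=0+0=0
L[12]='q': occ=1, LF[12]=C('q')+1=4+1=5
L[13]='q': occ=2, LF[13]=C('q')+2=4+2=6

Answer: 10 7 11 4 12 1 2 13 3 8 9 0 5 6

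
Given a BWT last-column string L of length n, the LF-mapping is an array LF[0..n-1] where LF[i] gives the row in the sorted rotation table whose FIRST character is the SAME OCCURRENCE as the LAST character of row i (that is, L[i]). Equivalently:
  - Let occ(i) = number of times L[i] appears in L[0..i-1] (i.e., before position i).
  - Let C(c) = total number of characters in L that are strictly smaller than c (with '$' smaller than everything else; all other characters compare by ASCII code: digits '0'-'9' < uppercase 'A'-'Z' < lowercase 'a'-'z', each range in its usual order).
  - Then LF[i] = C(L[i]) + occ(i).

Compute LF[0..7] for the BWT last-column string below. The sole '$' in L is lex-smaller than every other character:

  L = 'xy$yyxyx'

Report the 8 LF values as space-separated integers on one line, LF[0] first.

Char counts: '$':1, 'x':3, 'y':4
C (first-col start): C('$')=0, C('x')=1, C('y')=4
L[0]='x': occ=0, LF[0]=C('x')+0=1+0=1
L[1]='y': occ=0, LF[1]=C('y')+0=4+0=4
L[2]='$': occ=0, LF[2]=C('$')+0=0+0=0
L[3]='y': occ=1, LF[3]=C('y')+1=4+1=5
L[4]='y': occ=2, LF[4]=C('y')+2=4+2=6
L[5]='x': occ=1, LF[5]=C('x')+1=1+1=2
L[6]='y': occ=3, LF[6]=C('y')+3=4+3=7
L[7]='x': occ=2, LF[7]=C('x')+2=1+2=3

Answer: 1 4 0 5 6 2 7 3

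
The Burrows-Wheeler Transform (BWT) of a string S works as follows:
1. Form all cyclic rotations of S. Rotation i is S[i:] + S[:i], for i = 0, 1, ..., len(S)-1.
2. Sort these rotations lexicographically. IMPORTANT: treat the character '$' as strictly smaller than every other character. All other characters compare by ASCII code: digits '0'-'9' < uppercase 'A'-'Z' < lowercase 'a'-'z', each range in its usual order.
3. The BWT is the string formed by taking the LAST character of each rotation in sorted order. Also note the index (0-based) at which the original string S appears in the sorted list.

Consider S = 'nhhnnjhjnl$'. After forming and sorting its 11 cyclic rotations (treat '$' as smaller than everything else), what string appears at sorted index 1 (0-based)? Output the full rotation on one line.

Answer: hhnnjhjnl$n

Derivation:
All 11 rotations (rotation i = S[i:]+S[:i]):
  rot[0] = nhhnnjhjnl$
  rot[1] = hhnnjhjnl$n
  rot[2] = hnnjhjnl$nh
  rot[3] = nnjhjnl$nhh
  rot[4] = njhjnl$nhhn
  rot[5] = jhjnl$nhhnn
  rot[6] = hjnl$nhhnnj
  rot[7] = jnl$nhhnnjh
  rot[8] = nl$nhhnnjhj
  rot[9] = l$nhhnnjhjn
  rot[10] = $nhhnnjhjnl
Sorted (with $ < everything):
  sorted[0] = $nhhnnjhjnl
  sorted[1] = hhnnjhjnl$n
  sorted[2] = hjnl$nhhnnj
  sorted[3] = hnnjhjnl$nh
  sorted[4] = jhjnl$nhhnn
  sorted[5] = jnl$nhhnnjh
  sorted[6] = l$nhhnnjhjn
  sorted[7] = nhhnnjhjnl$
  sorted[8] = njhjnl$nhhn
  sorted[9] = nl$nhhnnjhj
  sorted[10] = nnjhjnl$nhh
sorted[1] = hhnnjhjnl$n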